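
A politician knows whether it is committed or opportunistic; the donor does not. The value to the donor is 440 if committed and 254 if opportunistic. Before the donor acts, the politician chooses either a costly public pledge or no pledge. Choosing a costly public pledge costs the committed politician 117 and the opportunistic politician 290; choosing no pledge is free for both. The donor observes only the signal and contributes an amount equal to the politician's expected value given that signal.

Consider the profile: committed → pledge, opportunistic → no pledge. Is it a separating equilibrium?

Yes

If types separate, pledge earns payment 440 and no pledge earns 254.
Committed: pledge gives 440 − 117 = 323; no pledge gives 254 − 0 = 254. No deviation. ✓
Opportunistic: no pledge gives 254 − 0 = 254; pledge gives 440 − 290 = 150. No deviation. ✓
Neither type gains from mimicking the other.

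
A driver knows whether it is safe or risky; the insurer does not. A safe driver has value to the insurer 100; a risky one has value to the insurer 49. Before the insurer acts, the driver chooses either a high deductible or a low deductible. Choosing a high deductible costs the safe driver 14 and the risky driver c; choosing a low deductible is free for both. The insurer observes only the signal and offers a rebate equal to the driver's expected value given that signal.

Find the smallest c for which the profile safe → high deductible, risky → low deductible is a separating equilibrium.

51

Under separation: high deductible → safe (pays 100); low deductible → risky (pays 49).
Safe: 100 − 14 = 86 ≥ 49 − 0 = 49. Holds regardless of c. ✓
Risky: 49 − 0 ≥ 100 − c, so c ≥ 100 − 49 = 51.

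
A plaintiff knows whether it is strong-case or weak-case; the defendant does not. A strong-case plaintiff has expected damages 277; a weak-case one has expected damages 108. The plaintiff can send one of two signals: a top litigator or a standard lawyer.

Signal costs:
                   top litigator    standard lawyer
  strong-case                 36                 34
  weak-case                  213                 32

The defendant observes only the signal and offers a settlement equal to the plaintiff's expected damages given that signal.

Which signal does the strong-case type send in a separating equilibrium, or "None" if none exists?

top litigator

Try strong-case → top litigator, weak-case → standard lawyer:
  If types separate, top litigator earns payment 277 and standard lawyer earns 108.
  Strong-case: top litigator gives 277 − 36 = 241; standard lawyer gives 108 − 34 = 74. No deviation. ✓
  Weak-case: standard lawyer gives 108 − 32 = 76; top litigator gives 277 − 213 = 64. No deviation. ✓
Both hold — the strong-case type sends top litigator.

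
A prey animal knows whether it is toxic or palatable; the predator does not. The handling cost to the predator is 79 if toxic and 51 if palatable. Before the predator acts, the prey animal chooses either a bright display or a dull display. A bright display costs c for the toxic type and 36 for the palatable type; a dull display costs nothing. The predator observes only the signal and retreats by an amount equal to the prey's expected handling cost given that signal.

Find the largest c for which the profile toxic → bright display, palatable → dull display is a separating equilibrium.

28

Under separation: bright display → toxic (pays 79); dull display → palatable (pays 51).
Palatable: 51 − 0 = 51 ≥ 79 − 36 = 43. Holds regardless of c. ✓
Toxic: 79 − c ≥ 51 − 0, so c ≤ 79 − 51 = 28.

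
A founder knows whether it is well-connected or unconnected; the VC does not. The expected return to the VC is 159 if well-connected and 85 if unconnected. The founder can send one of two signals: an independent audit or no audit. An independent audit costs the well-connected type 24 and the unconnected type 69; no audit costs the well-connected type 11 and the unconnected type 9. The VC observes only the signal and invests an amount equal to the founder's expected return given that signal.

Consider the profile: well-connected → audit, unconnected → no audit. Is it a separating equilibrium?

No

Under separation the VC infers type exactly: audit → well-connected (pays 159), no audit → unconnected (pays 85).
Well-connected: audit gives 159 − 24 = 135; no audit gives 85 − 11 = 74. No deviation. ✓
Unconnected: no audit gives 85 − 9 = 76; audit gives 159 − 69 = 90. Would deviate. ✗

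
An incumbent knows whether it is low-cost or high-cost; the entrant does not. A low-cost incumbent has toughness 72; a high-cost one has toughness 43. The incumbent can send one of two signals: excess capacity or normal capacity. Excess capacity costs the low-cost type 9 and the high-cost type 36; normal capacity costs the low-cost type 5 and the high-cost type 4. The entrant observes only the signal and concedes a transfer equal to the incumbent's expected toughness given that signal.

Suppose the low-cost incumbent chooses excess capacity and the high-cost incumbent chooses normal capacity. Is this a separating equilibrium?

Yes

If types separate, excess capacity earns payment 72 and normal capacity earns 43.
Low-cost: excess capacity gives 72 − 9 = 63; normal capacity gives 43 − 5 = 38. No deviation. ✓
High-cost: normal capacity gives 43 − 4 = 39; excess capacity gives 72 − 36 = 36. No deviation. ✓
Neither type gains from mimicking the other.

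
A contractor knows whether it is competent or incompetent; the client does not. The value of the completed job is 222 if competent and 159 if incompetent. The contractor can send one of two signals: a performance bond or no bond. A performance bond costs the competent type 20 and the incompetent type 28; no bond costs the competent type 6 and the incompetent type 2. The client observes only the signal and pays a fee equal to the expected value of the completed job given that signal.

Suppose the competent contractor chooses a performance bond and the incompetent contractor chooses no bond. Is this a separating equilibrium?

No

Under separation the client infers type exactly: bond → competent (pays 222), no bond → incompetent (pays 159).
Competent: bond gives 222 − 20 = 202; no bond gives 159 − 6 = 153. No deviation. ✓
Incompetent: no bond gives 159 − 2 = 157; bond gives 222 − 28 = 194. Would deviate. ✗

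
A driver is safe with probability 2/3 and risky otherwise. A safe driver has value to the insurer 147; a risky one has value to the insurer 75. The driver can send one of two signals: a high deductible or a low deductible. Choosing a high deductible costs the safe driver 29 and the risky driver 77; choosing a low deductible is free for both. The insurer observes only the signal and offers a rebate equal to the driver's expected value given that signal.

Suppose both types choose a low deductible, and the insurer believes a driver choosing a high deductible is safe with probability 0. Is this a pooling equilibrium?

On the equilibrium path (low deductible) the insurer holds the prior 2/3 and pays 2/3·147 + 1/3·75 = 123. Off-path (high deductible) belief 0 gives 0·147 + 1·75 = 75.
Safe: low deductible gives 123 − 0 = 123; high deductible gives 75 − 29 = 46. Stays. ✓
Risky: low deductible gives 123 − 0 = 123; high deductible gives 75 − 77 = -2. Stays. ✓
Beliefs are Bayes-consistent on-path and both types best-respond.

Yes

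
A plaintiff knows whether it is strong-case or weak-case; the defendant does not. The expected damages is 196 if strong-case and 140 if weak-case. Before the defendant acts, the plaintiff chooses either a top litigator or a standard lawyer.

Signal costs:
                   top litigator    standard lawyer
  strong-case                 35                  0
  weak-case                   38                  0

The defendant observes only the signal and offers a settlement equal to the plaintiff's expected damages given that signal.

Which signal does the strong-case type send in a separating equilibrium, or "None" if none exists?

None

Try strong-case → top litigator, weak-case → standard lawyer:
  Under separation the defendant infers type exactly: top litigator → strong-case (pays 196), standard lawyer → weak-case (pays 140).
  Strong-case: top litigator gives 196 − 35 = 161; standard lawyer gives 140 − 0 = 140. No deviation. ✓
  Weak-case: standard lawyer gives 140 − 0 = 140; top litigator gives 196 − 38 = 158. Would deviate. ✗
Try strong-case → standard lawyer, weak-case → top litigator:
  Under separation the defendant infers type exactly: standard lawyer → strong-case (pays 196), top litigator → weak-case (pays 140).
  Strong-case: standard lawyer gives 196 − 0 = 196; top litigator gives 140 − 35 = 105. No deviation. ✓
  Weak-case: top litigator gives 140 − 38 = 102; standard lawyer gives 196 − 0 = 196. Would deviate. ✗
Neither assignment is incentive-compatible.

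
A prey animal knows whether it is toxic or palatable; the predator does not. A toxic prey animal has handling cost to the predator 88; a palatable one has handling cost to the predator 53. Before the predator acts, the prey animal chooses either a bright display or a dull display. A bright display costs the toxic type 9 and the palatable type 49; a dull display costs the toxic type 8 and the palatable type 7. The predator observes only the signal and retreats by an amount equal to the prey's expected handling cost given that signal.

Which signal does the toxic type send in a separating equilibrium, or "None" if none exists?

bright display

Try toxic → bright display, palatable → dull display:
  If types separate, bright display earns payment 88 and dull display earns 53.
  Toxic: bright display gives 88 − 9 = 79; dull display gives 53 − 8 = 45. No deviation. ✓
  Palatable: dull display gives 53 − 7 = 46; bright display gives 88 − 49 = 39. No deviation. ✓
Both hold — the toxic type sends bright display.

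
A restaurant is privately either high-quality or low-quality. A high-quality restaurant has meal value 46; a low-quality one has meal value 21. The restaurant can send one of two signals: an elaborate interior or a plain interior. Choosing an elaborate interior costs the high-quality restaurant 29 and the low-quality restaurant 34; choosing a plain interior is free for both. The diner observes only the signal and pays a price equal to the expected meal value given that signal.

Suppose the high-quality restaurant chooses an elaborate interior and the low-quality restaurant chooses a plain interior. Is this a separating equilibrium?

No

Under separation the diner infers type exactly: elaborate interior → high-quality (pays 46), plain interior → low-quality (pays 21).
High-quality: elaborate interior gives 46 − 29 = 17; plain interior gives 21 − 0 = 21. Would deviate. ✗
Low-quality: plain interior gives 21 − 0 = 21; elaborate interior gives 46 − 34 = 12. No deviation. ✓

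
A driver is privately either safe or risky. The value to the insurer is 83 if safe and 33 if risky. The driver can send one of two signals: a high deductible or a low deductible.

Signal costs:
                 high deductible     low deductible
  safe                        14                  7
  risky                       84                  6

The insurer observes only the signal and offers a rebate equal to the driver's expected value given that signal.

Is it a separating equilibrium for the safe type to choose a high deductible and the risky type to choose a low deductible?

Yes

Under separation the insurer infers type exactly: high deductible → safe (pays 83), low deductible → risky (pays 33).
Safe: high deductible gives 83 − 14 = 69; low deductible gives 33 − 7 = 26. No deviation. ✓
Risky: low deductible gives 33 − 6 = 27; high deductible gives 83 − 84 = -1. No deviation. ✓
Both incentive constraints hold.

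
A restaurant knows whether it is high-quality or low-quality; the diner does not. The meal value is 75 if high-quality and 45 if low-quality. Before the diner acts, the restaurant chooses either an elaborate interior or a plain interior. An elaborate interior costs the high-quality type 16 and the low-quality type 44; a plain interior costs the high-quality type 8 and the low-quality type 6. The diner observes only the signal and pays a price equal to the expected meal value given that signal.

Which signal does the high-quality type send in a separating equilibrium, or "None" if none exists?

elaborate interior

Try high-quality → elaborate interior, low-quality → plain interior:
  If types separate, elaborate interior earns payment 75 and plain interior earns 45.
  High-quality: elaborate interior gives 75 − 16 = 59; plain interior gives 45 − 8 = 37. No deviation. ✓
  Low-quality: plain interior gives 45 − 6 = 39; elaborate interior gives 75 − 44 = 31. No deviation. ✓
Both hold — the high-quality type sends elaborate interior.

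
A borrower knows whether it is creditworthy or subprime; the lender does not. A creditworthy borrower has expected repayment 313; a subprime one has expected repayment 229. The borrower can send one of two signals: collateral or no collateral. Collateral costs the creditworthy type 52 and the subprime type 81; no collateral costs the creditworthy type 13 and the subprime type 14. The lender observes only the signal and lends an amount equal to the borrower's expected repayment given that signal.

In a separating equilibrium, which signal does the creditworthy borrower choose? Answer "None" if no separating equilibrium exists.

Try creditworthy → collateral, subprime → no collateral:
  If types separate, collateral earns payment 313 and no collateral earns 229.
  Creditworthy: collateral gives 313 − 52 = 261; no collateral gives 229 − 13 = 216. No deviation. ✓
  Subprime: no collateral gives 229 − 14 = 215; collateral gives 313 − 81 = 232. Would deviate. ✗
Try creditworthy → no collateral, subprime → collateral:
  If types separate, no collateral earns payment 313 and collateral earns 229.
  Creditworthy: no collateral gives 313 − 13 = 300; collateral gives 229 − 52 = 177. No deviation. ✓
  Subprime: collateral gives 229 − 81 = 148; no collateral gives 313 − 14 = 299. Would deviate. ✗
Neither assignment is incentive-compatible.

None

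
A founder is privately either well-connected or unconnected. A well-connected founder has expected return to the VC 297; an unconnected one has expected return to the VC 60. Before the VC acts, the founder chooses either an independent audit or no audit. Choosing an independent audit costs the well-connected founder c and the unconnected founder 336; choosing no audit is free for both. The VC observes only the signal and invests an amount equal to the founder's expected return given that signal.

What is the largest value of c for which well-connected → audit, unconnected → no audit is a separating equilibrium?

Under separation: audit → well-connected (pays 297); no audit → unconnected (pays 60).
Unconnected: 60 − 0 = 60 ≥ 297 − 336 = -39. Holds regardless of c. ✓
Well-connected: 297 − c ≥ 60 − 0, so c ≤ 297 − 60 = 237.

237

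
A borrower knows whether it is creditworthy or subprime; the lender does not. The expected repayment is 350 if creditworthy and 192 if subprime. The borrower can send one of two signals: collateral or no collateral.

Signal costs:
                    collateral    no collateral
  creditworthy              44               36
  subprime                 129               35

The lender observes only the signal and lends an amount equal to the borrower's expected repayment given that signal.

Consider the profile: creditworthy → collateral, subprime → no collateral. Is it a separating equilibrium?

No

Under separation the lender infers type exactly: collateral → creditworthy (pays 350), no collateral → subprime (pays 192).
Creditworthy: collateral gives 350 − 44 = 306; no collateral gives 192 − 36 = 156. No deviation. ✓
Subprime: no collateral gives 192 − 35 = 157; collateral gives 350 − 129 = 221. Would deviate. ✗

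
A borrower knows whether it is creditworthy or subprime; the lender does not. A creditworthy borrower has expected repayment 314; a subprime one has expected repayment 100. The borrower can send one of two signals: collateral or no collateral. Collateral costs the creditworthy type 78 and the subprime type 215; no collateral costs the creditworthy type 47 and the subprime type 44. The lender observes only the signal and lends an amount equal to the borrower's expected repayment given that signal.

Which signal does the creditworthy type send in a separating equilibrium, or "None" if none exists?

None

Try creditworthy → collateral, subprime → no collateral:
  If types separate, collateral earns payment 314 and no collateral earns 100.
  Creditworthy: collateral gives 314 − 78 = 236; no collateral gives 100 − 47 = 53. No deviation. ✓
  Subprime: no collateral gives 100 − 44 = 56; collateral gives 314 − 215 = 99. Would deviate. ✗
Try creditworthy → no collateral, subprime → collateral:
  If types separate, no collateral earns payment 314 and collateral earns 100.
  Creditworthy: no collateral gives 314 − 47 = 267; collateral gives 100 − 78 = 22. No deviation. ✓
  Subprime: collateral gives 100 − 215 = -115; no collateral gives 314 − 44 = 270. Would deviate. ✗
Neither assignment is incentive-compatible.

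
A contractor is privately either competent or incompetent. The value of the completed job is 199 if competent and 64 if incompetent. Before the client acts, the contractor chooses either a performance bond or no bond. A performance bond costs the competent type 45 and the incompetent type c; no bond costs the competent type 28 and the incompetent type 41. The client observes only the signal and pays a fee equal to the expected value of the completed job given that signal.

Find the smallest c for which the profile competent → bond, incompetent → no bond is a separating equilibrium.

Under separation: bond → competent (pays 199); no bond → incompetent (pays 64).
Competent: 199 − 45 = 154 ≥ 64 − 28 = 36. Holds regardless of c. ✓
Incompetent: 64 − 41 ≥ 199 − c, so c ≥ 199 − 23 = 176.

176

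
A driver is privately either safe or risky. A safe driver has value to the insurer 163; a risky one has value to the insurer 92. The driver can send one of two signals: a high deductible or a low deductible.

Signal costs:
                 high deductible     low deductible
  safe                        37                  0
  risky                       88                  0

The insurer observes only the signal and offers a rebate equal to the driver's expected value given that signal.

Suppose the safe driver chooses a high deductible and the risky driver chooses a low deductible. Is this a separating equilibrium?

Under separation the insurer infers type exactly: high deductible → safe (pays 163), low deductible → risky (pays 92).
Safe: high deductible gives 163 − 37 = 126; low deductible gives 92 − 0 = 92. No deviation. ✓
Risky: low deductible gives 92 − 0 = 92; high deductible gives 163 − 88 = 75. No deviation. ✓
Both incentive constraints hold.

Yes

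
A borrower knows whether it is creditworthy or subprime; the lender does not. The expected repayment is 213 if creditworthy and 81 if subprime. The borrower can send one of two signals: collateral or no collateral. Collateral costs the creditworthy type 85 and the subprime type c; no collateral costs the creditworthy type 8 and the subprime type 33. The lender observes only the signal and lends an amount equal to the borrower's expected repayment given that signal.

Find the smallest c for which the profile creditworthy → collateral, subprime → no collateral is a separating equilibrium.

165

Under separation: collateral → creditworthy (pays 213); no collateral → subprime (pays 81).
Creditworthy: 213 − 85 = 128 ≥ 81 − 8 = 73. Holds regardless of c. ✓
Subprime: 81 − 33 ≥ 213 − c, so c ≥ 213 − 48 = 165.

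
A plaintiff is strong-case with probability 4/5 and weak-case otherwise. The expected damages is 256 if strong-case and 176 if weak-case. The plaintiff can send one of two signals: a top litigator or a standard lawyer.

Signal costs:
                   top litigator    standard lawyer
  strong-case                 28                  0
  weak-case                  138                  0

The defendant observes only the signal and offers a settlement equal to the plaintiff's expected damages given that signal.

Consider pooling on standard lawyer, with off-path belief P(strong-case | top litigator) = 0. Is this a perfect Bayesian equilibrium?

On the equilibrium path (standard lawyer) the defendant holds the prior 4/5 and pays 4/5·256 + 1/5·176 = 240. Off-path (top litigator) belief 0 gives 0·256 + 1·176 = 176.
Strong-case: standard lawyer gives 240 − 0 = 240; top litigator gives 176 − 28 = 148. Stays. ✓
Weak-case: standard lawyer gives 240 − 0 = 240; top litigator gives 176 − 138 = 38. Stays. ✓
Beliefs are Bayes-consistent on-path and both types best-respond.

Yes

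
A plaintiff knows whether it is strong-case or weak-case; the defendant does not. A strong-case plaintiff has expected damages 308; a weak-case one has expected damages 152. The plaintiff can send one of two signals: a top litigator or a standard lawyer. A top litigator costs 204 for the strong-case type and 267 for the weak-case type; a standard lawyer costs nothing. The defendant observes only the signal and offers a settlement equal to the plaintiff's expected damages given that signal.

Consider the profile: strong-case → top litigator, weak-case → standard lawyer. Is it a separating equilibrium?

No

If types separate, top litigator earns payment 308 and standard lawyer earns 152.
Strong-case: top litigator gives 308 − 204 = 104; standard lawyer gives 152 − 0 = 152. Would deviate. ✗
Weak-case: standard lawyer gives 152 − 0 = 152; top litigator gives 308 − 267 = 41. No deviation. ✓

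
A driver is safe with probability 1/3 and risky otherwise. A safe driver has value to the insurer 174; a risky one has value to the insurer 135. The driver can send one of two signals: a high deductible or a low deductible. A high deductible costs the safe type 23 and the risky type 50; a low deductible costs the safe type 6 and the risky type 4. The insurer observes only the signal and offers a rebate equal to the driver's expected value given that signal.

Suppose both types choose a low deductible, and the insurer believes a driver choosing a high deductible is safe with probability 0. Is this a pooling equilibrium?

Yes

On the equilibrium path (low deductible) the insurer holds the prior 1/3 and pays 1/3·174 + 2/3·135 = 148. Off-path (high deductible) belief 0 gives 0·174 + 1·135 = 135.
Safe: low deductible gives 148 − 6 = 142; high deductible gives 135 − 23 = 112. Stays. ✓
Risky: low deductible gives 148 − 4 = 144; high deductible gives 135 − 50 = 85. Stays. ✓
Beliefs are Bayes-consistent on-path and both types best-respond.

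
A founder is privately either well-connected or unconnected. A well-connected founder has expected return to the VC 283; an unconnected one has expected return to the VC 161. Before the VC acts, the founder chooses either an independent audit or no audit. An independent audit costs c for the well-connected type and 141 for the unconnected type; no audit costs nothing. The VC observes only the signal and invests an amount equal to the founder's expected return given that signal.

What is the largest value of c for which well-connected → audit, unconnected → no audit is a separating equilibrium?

122

Under separation: audit → well-connected (pays 283); no audit → unconnected (pays 161).
Unconnected: 161 − 0 = 161 ≥ 283 − 141 = 142. Holds regardless of c. ✓
Well-connected: 283 − c ≥ 161 − 0, so c ≤ 283 − 161 = 122.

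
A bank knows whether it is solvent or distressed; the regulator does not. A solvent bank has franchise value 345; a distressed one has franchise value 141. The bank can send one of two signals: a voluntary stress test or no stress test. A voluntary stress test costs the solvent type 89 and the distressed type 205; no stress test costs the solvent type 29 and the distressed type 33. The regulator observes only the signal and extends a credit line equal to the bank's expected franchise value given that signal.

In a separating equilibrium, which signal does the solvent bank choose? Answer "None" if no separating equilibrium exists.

Try solvent → stress test, distressed → no stress test:
  Under separation the regulator infers type exactly: stress test → solvent (pays 345), no stress test → distressed (pays 141).
  Solvent: stress test gives 345 − 89 = 256; no stress test gives 141 − 29 = 112. No deviation. ✓
  Distressed: no stress test gives 141 − 33 = 108; stress test gives 345 − 205 = 140. Would deviate. ✗
Try solvent → no stress test, distressed → stress test:
  Under separation the regulator infers type exactly: no stress test → solvent (pays 345), stress test → distressed (pays 141).
  Solvent: no stress test gives 345 − 29 = 316; stress test gives 141 − 89 = 52. No deviation. ✓
  Distressed: stress test gives 141 − 205 = -64; no stress test gives 345 − 33 = 312. Would deviate. ✗
Neither assignment is incentive-compatible.

None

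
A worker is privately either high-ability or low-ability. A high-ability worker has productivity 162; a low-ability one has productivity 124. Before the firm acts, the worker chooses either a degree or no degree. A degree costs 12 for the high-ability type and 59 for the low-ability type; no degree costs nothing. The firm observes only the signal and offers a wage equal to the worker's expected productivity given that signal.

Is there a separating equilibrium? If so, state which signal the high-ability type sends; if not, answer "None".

Try high-ability → degree, low-ability → no degree:
  If types separate, degree earns payment 162 and no degree earns 124.
  High-ability: degree gives 162 − 12 = 150; no degree gives 124 − 0 = 124. No deviation. ✓
  Low-ability: no degree gives 124 − 0 = 124; degree gives 162 − 59 = 103. No deviation. ✓
Both hold — the high-ability type sends degree.

degree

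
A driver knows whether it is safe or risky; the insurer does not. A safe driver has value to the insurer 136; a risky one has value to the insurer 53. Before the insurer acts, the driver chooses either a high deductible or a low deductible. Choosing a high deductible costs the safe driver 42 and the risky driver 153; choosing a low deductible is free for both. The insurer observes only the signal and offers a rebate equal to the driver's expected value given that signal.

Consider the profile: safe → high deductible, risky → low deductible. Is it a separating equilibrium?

If types separate, high deductible earns payment 136 and low deductible earns 53.
Safe: high deductible gives 136 − 42 = 94; low deductible gives 53 − 0 = 53. No deviation. ✓
Risky: low deductible gives 53 − 0 = 53; high deductible gives 136 − 153 = -17. No deviation. ✓
Neither type gains from mimicking the other.

Yes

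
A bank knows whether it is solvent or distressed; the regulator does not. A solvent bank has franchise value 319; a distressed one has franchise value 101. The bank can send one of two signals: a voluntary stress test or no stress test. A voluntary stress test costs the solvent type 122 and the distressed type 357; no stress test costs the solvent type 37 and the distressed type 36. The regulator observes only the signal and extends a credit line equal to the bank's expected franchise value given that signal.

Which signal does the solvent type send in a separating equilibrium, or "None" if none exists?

stress test

Try solvent → stress test, distressed → no stress test:
  Under separation the regulator infers type exactly: stress test → solvent (pays 319), no stress test → distressed (pays 101).
  Solvent: stress test gives 319 − 122 = 197; no stress test gives 101 − 37 = 64. No deviation. ✓
  Distressed: no stress test gives 101 − 36 = 65; stress test gives 319 − 357 = -38. No deviation. ✓
Both hold — the solvent type sends stress test.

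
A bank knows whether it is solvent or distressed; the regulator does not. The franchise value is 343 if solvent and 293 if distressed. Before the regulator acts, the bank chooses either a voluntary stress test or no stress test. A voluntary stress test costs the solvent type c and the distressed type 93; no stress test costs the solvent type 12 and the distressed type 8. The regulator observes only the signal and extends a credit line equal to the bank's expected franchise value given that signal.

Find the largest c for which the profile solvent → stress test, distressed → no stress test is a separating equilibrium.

Under separation: stress test → solvent (pays 343); no stress test → distressed (pays 293).
Distressed: 293 − 8 = 285 ≥ 343 − 93 = 250. Holds regardless of c. ✓
Solvent: 343 − c ≥ 293 − 12, so c ≤ 343 − 281 = 62.

62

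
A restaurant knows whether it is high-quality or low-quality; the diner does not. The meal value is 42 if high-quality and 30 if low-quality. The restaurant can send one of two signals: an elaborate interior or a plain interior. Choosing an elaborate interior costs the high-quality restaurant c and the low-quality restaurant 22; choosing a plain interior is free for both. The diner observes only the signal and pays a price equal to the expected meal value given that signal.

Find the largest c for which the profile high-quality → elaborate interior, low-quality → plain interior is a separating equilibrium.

12

Under separation: elaborate interior → high-quality (pays 42); plain interior → low-quality (pays 30).
Low-quality: 30 − 0 = 30 ≥ 42 − 22 = 20. Holds regardless of c. ✓
High-quality: 42 − c ≥ 30 − 0, so c ≤ 42 − 30 = 12.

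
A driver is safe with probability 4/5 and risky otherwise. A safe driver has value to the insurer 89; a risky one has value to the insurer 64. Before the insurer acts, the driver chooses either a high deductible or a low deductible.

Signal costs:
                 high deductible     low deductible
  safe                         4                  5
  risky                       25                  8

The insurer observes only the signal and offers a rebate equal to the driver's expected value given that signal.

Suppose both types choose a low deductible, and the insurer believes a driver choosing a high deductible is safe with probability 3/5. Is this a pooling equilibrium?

At the pooled signal (low deductible) the insurer holds the prior 4/5 and pays 4/5·89 + 1/5·64 = 84. Off-path (high deductible) belief 3/5 gives 3/5·89 + 2/5·64 = 79.
Safe: low deductible gives 84 − 5 = 79; high deductible gives 79 − 4 = 75. Stays. ✓
Risky: low deductible gives 84 − 8 = 76; high deductible gives 79 − 25 = 54. Stays. ✓

Yes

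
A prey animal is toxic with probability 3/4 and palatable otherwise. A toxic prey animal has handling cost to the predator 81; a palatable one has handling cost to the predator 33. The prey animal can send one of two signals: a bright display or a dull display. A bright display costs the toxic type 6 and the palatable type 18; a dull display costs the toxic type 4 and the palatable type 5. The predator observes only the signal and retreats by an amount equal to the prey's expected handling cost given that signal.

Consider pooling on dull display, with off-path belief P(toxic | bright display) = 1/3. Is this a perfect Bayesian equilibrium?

At the pooled signal (dull display) the predator holds the prior 3/4 and pays 3/4·81 + 1/4·33 = 69. Off-path (bright display) belief 1/3 gives 1/3·81 + 2/3·33 = 49.
Toxic: dull display gives 69 − 4 = 65; bright display gives 49 − 6 = 43. Stays. ✓
Palatable: dull display gives 69 − 5 = 64; bright display gives 49 − 18 = 31. Stays. ✓

Yes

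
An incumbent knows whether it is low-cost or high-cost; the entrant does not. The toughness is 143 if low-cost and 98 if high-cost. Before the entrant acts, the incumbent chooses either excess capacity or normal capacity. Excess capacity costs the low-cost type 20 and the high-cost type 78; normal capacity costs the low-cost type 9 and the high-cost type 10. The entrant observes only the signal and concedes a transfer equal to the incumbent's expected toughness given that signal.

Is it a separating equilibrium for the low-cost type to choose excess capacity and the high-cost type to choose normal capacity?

Yes

If types separate, excess capacity earns payment 143 and normal capacity earns 98.
Low-cost: excess capacity gives 143 − 20 = 123; normal capacity gives 98 − 9 = 89. No deviation. ✓
High-cost: normal capacity gives 98 − 10 = 88; excess capacity gives 143 − 78 = 65. No deviation. ✓
Neither type gains from mimicking the other.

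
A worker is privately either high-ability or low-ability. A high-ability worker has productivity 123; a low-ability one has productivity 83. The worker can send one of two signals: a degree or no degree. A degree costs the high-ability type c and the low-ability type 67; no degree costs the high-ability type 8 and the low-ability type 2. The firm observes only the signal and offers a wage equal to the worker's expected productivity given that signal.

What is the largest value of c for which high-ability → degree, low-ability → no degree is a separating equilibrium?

48

Under separation: degree → high-ability (pays 123); no degree → low-ability (pays 83).
Low-ability: 83 − 2 = 81 ≥ 123 − 67 = 56. Holds regardless of c. ✓
High-ability: 123 − c ≥ 83 − 8, so c ≤ 123 − 75 = 48.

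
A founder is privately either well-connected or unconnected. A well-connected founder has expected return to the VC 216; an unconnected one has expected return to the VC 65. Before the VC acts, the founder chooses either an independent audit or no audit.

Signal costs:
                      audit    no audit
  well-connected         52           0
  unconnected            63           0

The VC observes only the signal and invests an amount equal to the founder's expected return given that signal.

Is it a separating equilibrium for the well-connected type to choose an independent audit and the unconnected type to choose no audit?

If types separate, audit earns payment 216 and no audit earns 65.
Well-connected: audit gives 216 − 52 = 164; no audit gives 65 − 0 = 65. No deviation. ✓
Unconnected: no audit gives 65 − 0 = 65; audit gives 216 − 63 = 153. Would deviate. ✗

No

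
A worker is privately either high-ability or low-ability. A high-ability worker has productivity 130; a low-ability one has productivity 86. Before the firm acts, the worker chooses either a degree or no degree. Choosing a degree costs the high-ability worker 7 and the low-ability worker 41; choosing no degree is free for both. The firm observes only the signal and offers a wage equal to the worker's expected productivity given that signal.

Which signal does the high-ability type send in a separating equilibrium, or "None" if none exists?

None

Try high-ability → degree, low-ability → no degree:
  If types separate, degree earns payment 130 and no degree earns 86.
  High-ability: degree gives 130 − 7 = 123; no degree gives 86 − 0 = 86. No deviation. ✓
  Low-ability: no degree gives 86 − 0 = 86; degree gives 130 − 41 = 89. Would deviate. ✗
Try high-ability → no degree, low-ability → degree:
  If types separate, no degree earns payment 130 and degree earns 86.
  High-ability: no degree gives 130 − 0 = 130; degree gives 86 − 7 = 79. No deviation. ✓
  Low-ability: degree gives 86 − 41 = 45; no degree gives 130 − 0 = 130. Would deviate. ✗
Neither assignment is incentive-compatible.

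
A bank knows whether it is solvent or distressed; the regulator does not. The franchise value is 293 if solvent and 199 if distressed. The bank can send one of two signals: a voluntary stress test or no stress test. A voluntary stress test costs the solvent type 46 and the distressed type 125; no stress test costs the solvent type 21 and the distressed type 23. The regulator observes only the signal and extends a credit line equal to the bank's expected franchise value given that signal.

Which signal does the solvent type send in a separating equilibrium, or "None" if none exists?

stress test

Try solvent → stress test, distressed → no stress test:
  Under separation the regulator infers type exactly: stress test → solvent (pays 293), no stress test → distressed (pays 199).
  Solvent: stress test gives 293 − 46 = 247; no stress test gives 199 − 21 = 178. No deviation. ✓
  Distressed: no stress test gives 199 − 23 = 176; stress test gives 293 − 125 = 168. No deviation. ✓
Both hold — the solvent type sends stress test.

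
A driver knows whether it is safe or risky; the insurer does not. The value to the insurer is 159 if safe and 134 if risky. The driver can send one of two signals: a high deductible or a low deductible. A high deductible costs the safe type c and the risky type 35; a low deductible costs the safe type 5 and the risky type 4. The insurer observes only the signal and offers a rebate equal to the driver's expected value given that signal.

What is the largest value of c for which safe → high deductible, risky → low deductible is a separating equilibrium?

Under separation: high deductible → safe (pays 159); low deductible → risky (pays 134).
Risky: 134 − 4 = 130 ≥ 159 − 35 = 124. Holds regardless of c. ✓
Safe: 159 − c ≥ 134 − 5, so c ≤ 159 − 129 = 30.

30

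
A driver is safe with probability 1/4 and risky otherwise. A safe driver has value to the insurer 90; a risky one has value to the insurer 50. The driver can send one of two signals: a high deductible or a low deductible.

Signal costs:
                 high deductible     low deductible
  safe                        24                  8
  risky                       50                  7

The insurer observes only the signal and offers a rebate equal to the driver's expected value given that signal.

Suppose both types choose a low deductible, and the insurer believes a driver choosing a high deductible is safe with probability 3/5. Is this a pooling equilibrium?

At the pooled signal (low deductible) the insurer holds the prior 1/4 and pays 1/4·90 + 3/4·50 = 60. Off-path (high deductible) belief 3/5 gives 3/5·90 + 2/5·50 = 74.
Safe: low deductible gives 60 − 8 = 52; high deductible gives 74 − 24 = 50. Stays. ✓
Risky: low deductible gives 60 − 7 = 53; high deductible gives 74 − 50 = 24. Stays. ✓

Yes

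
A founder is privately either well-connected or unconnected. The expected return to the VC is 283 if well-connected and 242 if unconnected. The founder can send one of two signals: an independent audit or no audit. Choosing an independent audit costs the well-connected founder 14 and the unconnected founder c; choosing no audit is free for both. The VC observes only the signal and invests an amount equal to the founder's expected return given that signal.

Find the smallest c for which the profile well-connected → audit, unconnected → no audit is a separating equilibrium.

Under separation: audit → well-connected (pays 283); no audit → unconnected (pays 242).
Well-connected: 283 − 14 = 269 ≥ 242 − 0 = 242. Holds regardless of c. ✓
Unconnected: 242 − 0 ≥ 283 − c, so c ≥ 283 − 242 = 41.

41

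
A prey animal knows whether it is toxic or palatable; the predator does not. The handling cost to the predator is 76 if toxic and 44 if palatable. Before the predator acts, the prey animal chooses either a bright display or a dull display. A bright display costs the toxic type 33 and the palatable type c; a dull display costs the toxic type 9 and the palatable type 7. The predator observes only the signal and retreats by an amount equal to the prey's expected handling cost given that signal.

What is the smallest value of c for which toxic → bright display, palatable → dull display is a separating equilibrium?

Under separation: bright display → toxic (pays 76); dull display → palatable (pays 44).
Toxic: 76 − 33 = 43 ≥ 44 − 9 = 35. Holds regardless of c. ✓
Palatable: 44 − 7 ≥ 76 − c, so c ≥ 76 − 37 = 39.

39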